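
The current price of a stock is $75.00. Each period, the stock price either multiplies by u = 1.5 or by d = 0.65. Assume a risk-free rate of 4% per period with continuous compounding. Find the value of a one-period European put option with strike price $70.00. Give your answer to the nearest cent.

$11.03

Risk-neutral probability p = (e^0.04 − 0.65)/(1.5 − 0.65) = 0.3908/0.8500 = 0.4598
Terminal stock prices: S_u = 112.5, S_d = 48.75
Terminal payoffs (K − S): max(-42.5, 0) = 0, max(21.25, 0) = 21.25
Node 0 (S = 75): V_0 = e^(−0.04)·[0.4598·0.0000 + 0.5402·21.2500] = 11.0296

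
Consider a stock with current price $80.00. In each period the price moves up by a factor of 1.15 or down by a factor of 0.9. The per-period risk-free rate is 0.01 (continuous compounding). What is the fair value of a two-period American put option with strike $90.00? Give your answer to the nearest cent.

$11.72

Risk-neutral probability p = (e^0.01 − 0.9)/(1.15 − 0.9) = 0.1101/0.2500 = 0.4402
Terminal stock prices: S_uu = 105.8, S_ud = 82.8, S_dd = 64.8
Terminal payoffs (K − S): max(-15.8, 0) = 0, max(7.2, 0) = 7.2, max(25.2, 0) = 25.2
Node u (S = 92): continuation = e^(−0.01)·[0.4402·0.0000 + 0.5598·7.2000] = 3.9905; exercise value = 0.0000 ≤ continuation, so V_u = 3.9905
Node d (S = 72): continuation = e^(−0.01)·[0.4402·7.2000 + 0.5598·25.2000] = 17.1045; exercise value = 18.0000 > continuation, so V_d = 18.0000 (exercise)
Node 0 (S = 80): continuation = e^(−0.01)·[0.4402·3.9905 + 0.5598·18.0000] = 11.7152; exercise value = 10.0000 ≤ continuation, so V_0 = 11.7152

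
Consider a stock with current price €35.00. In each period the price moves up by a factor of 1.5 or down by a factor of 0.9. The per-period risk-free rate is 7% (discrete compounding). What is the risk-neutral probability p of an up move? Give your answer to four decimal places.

p = 0.2833

Risk-neutral probability p = (1 + 0.07 − 0.9)/(1.5 − 0.9) = 0.1700/0.6000 = 0.2833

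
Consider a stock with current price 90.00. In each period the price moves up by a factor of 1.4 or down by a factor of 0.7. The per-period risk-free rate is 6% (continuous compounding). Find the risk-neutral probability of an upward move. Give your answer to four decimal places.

Risk-neutral probability p = (e^0.06 − 0.7)/(1.4 − 0.7) = 0.3618/0.7000 = 0.5169

p = 0.5169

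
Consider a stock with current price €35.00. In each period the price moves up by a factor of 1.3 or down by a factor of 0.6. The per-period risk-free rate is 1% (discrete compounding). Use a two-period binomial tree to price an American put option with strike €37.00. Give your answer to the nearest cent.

Risk-neutral probability p = (1 + 0.01 − 0.6)/(1.3 − 0.6) = 0.4100/0.7000 = 0.5857
Terminal stock prices: S_uu = 59.15, S_ud = 27.3, S_dd = 12.6
Terminal payoffs (K − S): max(-22.15, 0) = 0, max(9.7, 0) = 9.7, max(24.4, 0) = 24.4
Node u (S = 45.5): continuation = 1/1.01·[0.5857·0.0000 + 0.4143·9.7000] = 3.9788; exercise value = 0.0000 ≤ continuation, so V_u = 3.9788
Node d (S = 21): continuation = 1/1.01·[0.5857·9.7000 + 0.4143·24.4000] = 15.6337; exercise value = 16.0000 > continuation, so V_d = 16.0000 (exercise)
Node 0 (S = 35): continuation = 1/1.01·[0.5857·3.9788 + 0.4143·16.0000] = 8.8703; exercise value = 2.0000 ≤ continuation, so V_0 = 8.8703

€8.87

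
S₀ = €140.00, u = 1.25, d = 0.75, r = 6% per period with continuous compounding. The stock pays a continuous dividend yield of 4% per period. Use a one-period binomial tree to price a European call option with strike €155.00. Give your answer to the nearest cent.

€10.18

Per-period risk-free factor R = e^0.06 = 1.0618; dividend-adjusted growth = e^(0.06−0.04) = 1.0202.
Risk-neutral probability p = (1.0202 − 0.75)/(1.25 − 0.75) = 0.2702/0.5000 = 0.5404
Terminal stock prices: S_u = 175, S_d = 105
Terminal payoffs (S − K): max(20, 0) = 20, max(-50, 0) = 0
Node 0 (S = 140): V_0 = e^(−0.06)·[0.5404·20.0000 + 0.4596·0.0000] = 10.1786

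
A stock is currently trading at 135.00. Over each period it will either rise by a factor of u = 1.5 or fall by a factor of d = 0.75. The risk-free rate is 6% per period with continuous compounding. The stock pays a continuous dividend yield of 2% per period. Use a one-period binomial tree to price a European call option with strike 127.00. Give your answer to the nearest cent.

Per-period risk-free factor R = e^0.06 = 1.0618; dividend-adjusted growth = e^(0.06−0.02) = 1.0408.
Risk-neutral probability p = (1.0408 − 0.75)/(1.5 − 0.75) = 0.2908/0.7500 = 0.3877
Terminal stock prices: S_u = 202.5, S_d = 101.2
Terminal payoffs (S − K): max(75.5, 0) = 75.5, max(-25.75, 0) = 0
Node 0 (S = 135): V_0 = e^(−0.06)·[0.3877·75.5000 + 0.6123·0.0000] = 27.5701

27.57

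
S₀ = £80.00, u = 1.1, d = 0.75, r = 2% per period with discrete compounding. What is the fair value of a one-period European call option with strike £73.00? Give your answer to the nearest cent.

£11.34

Risk-neutral probability p = (1 + 0.02 − 0.75)/(1.1 − 0.75) = 0.2700/0.3500 = 0.7714
Terminal stock prices: S_u = 88, S_d = 60
Terminal payoffs (S − K): max(15, 0) = 15, max(-13, 0) = 0
Node 0 (S = 80): V_0 = 1/1.02·[0.7714·15.0000 + 0.2286·0.0000] = 11.3445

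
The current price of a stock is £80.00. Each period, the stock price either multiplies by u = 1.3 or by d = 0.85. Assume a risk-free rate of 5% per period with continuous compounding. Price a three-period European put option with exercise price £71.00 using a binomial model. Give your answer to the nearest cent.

Risk-neutral probability p = (e^0.05 − 0.85)/(1.3 − 0.85) = 0.2013/0.4500 = 0.4473
Terminal stock prices: S_uuu = 175.8, S_uud = 114.9, S_udd = 75.14, S_ddd = 49.13
Terminal payoffs (K − S): max(-104.8, 0) = 0, max(-43.92, 0) = 0, max(-4.14, 0) = 0, max(21.87, 0) = 21.87
Node uu (S = 135.2): V_uu = e^(−0.05)·[0.4473·0.0000 + 0.5527·0.0000] = 0.0000
Node ud (S = 88.4): V_ud = e^(−0.05)·[0.4473·0.0000 + 0.5527·0.0000] = 0.0000
Node dd (S = 57.8): V_dd = e^(−0.05)·[0.4473·0.0000 + 0.5527·21.8700] = 11.4987
Node u (S = 104): V_u = e^(−0.05)·[0.4473·0.0000 + 0.5527·0.0000] = 0.0000
Node d (S = 68): V_d = e^(−0.05)·[0.4473·0.0000 + 0.5527·11.4987] = 6.0457
Node 0 (S = 80): V_0 = e^(−0.05)·[0.4473·0.0000 + 0.5527·6.0457] = 3.1787

£3.18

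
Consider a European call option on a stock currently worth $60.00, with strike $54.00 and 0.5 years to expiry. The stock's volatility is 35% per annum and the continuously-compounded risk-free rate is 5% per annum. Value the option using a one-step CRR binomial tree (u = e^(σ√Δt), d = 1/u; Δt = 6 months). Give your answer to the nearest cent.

CRR parameters: u = e^(σ√Δt) = e^(0.35·√0.5) = 1.2808, d = 1/u = 0.7808
Per-period rate: rΔt = 0.05·0.5 = 0.025, so R = e^0.025 = 1.0253
Risk-neutral probability p = (e^0.025 − 0.7808)/(1.2808 − 0.7808) = 0.2446/0.5000 = 0.4891
Terminal stock prices: S_u = 76.85, S_d = 46.85
Terminal payoffs (S − K): max(22.85, 0) = 22.85, max(-7.154, 0) = 0
Node 0 (S = 60): V_0 = e^(−0.025)·[0.4891·22.8482 + 0.5109·0.0000] = 10.8984

$10.90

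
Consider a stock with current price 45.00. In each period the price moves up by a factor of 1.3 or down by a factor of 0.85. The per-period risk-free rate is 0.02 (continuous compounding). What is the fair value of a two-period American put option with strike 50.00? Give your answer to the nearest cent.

Risk-neutral probability p = (e^0.02 − 0.85)/(1.3 − 0.85) = 0.1702/0.4500 = 0.3782
Terminal stock prices: S_uu = 76.05, S_ud = 49.73, S_dd = 32.51
Terminal payoffs (K − S): max(-26.05, 0) = 0, max(0.275, 0) = 0.275, max(17.49, 0) = 17.49
Node u (S = 58.5): continuation = e^(−0.02)·[0.3782·0.0000 + 0.6218·0.2750] = 0.1676; exercise value = 0.0000 ≤ continuation, so V_u = 0.1676
Node d (S = 38.25): continuation = e^(−0.02)·[0.3782·0.2750 + 0.6218·17.4875] = 10.7599; exercise value = 11.7500 > continuation, so V_d = 11.7500 (exercise)
Node 0 (S = 45): continuation = e^(−0.02)·[0.3782·0.1676 + 0.6218·11.7500] = 7.2233; exercise value = 5.0000 ≤ continuation, so V_0 = 7.2233

7.22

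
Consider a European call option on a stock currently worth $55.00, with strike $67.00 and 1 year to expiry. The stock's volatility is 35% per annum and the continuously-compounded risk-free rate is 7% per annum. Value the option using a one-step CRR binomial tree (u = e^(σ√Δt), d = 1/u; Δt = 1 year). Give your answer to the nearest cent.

$5.30

CRR parameters: u = e^(σ√Δt) = e^(0.35·√1) = 1.4191, d = 1/u = 0.7047
Per-period rate: rΔt = 0.07·1 = 0.07, so R = e^0.07 = 1.0725
Risk-neutral probability p = (e^0.07 − 0.7047)/(1.4191 − 0.7047) = 0.3678/0.7144 = 0.5149
Terminal stock prices: S_u = 78.05, S_d = 38.76
Terminal payoffs (S − K): max(11.05, 0) = 11.05, max(-28.24, 0) = 0
Node 0 (S = 55): V_0 = e^(−0.07)·[0.5149·11.0487 + 0.4851·0.0000] = 5.3042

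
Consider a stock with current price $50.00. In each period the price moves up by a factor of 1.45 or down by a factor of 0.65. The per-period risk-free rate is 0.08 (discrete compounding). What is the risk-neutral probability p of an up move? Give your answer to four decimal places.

Risk-neutral probability p = (1 + 0.08 − 0.65)/(1.45 − 0.65) = 0.4300/0.8000 = 0.5375

p = 0.5375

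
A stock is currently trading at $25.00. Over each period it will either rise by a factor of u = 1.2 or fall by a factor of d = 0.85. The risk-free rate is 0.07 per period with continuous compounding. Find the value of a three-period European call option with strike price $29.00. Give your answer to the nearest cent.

$3.53

Risk-neutral probability p = (e^0.07 − 0.85)/(1.2 − 0.85) = 0.2225/0.3500 = 0.6357
Terminal stock prices: S_uuu = 43.2, S_uud = 30.6, S_udd = 21.67, S_ddd = 15.35
Terminal payoffs (S − K): max(14.2, 0) = 14.2, max(1.6, 0) = 1.6, max(-7.325, 0) = 0, max(-13.65, 0) = 0
Node uu (S = 36): V_uu = e^(−0.07)·[0.6357·14.2000 + 0.3643·1.6000] = 8.9606
Node ud (S = 25.5): V_ud = e^(−0.07)·[0.6357·1.6000 + 0.3643·0.0000] = 0.9484
Node dd (S = 18.06): V_dd = e^(−0.07)·[0.6357·0.0000 + 0.3643·0.0000] = 0.0000
Node u (S = 30): V_u = e^(−0.07)·[0.6357·8.9606 + 0.3643·0.9484] = 5.6336
Node d (S = 21.25): V_d = e^(−0.07)·[0.6357·0.9484 + 0.3643·0.0000] = 0.5622
Node 0 (S = 25): V_0 = e^(−0.07)·[0.6357·5.6336 + 0.3643·0.5622] = 3.5303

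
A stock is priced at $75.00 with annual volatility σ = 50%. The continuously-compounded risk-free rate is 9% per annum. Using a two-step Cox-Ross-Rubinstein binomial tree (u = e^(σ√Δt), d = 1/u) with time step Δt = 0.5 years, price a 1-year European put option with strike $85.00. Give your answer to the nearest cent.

CRR parameters: u = e^(σ√Δt) = e^(0.5·√0.5) = 1.4241, d = 1/u = 0.7022
Per-period rate: rΔt = 0.09·0.5 = 0.045, so R = e^0.045 = 1.0460
Risk-neutral probability p = (e^0.045 − 0.7022)/(1.4241 − 0.7022) = 0.3438/0.7219 = 0.4763
Terminal stock prices: S_uu = 152.1, S_ud = 75, S_dd = 36.98
Terminal payoffs (K − S): max(-67.11, 0) = 0, max(10, 0) = 10, max(48.02, 0) = 48.02
Node u (S = 106.8): V_u = e^(−0.045)·[0.4763·0.0000 + 0.5237·10.0000] = 5.0068
Node d (S = 52.66): V_d = e^(−0.045)·[0.4763·10.0000 + 0.5237·48.0198] = 28.5956
Node 0 (S = 75): V_0 = e^(−0.045)·[0.4763·5.0068 + 0.5237·28.5956] = 16.5969

$16.60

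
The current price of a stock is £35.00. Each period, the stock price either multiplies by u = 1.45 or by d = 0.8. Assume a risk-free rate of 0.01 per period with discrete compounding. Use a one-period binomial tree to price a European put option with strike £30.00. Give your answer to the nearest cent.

Risk-neutral probability p = (1 + 0.01 − 0.8)/(1.45 − 0.8) = 0.2100/0.6500 = 0.3231
Terminal stock prices: S_u = 50.75, S_d = 28
Terminal payoffs (K − S): max(-20.75, 0) = 0, max(2, 0) = 2
Node 0 (S = 35): V_0 = 1/1.01·[0.3231·0.0000 + 0.6769·2.0000] = 1.3404

£1.34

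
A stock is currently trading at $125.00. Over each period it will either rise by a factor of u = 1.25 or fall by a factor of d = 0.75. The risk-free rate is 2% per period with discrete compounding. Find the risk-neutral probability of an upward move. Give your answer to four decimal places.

Risk-neutral probability p = (1 + 0.02 − 0.75)/(1.25 − 0.75) = 0.2700/0.5000 = 0.5400

p = 0.5400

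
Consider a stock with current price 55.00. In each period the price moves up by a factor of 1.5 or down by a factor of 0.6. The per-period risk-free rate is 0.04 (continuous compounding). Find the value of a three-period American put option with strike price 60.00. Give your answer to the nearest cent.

16.66

Risk-neutral probability p = (e^0.04 − 0.6)/(1.5 − 0.6) = 0.4408/0.9000 = 0.4898
Terminal stock prices: S_uuu = 185.6, S_uud = 74.25, S_udd = 29.7, S_ddd = 11.88
Terminal payoffs (K − S): max(-125.6, 0) = 0, max(-14.25, 0) = 0, max(30.3, 0) = 30.3, max(48.12, 0) = 48.12
Node uu (S = 123.8): continuation = e^(−0.04)·[0.4898·0.0000 + 0.5102·0.0000] = 0.0000; exercise value = 0.0000 ≤ continuation, so V_uu = 0.0000
Node ud (S = 49.5): continuation = e^(−0.04)·[0.4898·0.0000 + 0.5102·30.3000] = 14.8532; exercise value = 10.5000 ≤ continuation, so V_ud = 14.8532
Node dd (S = 19.8): continuation = e^(−0.04)·[0.4898·30.3000 + 0.5102·48.1200] = 37.8474; exercise value = 40.2000 > continuation, so V_dd = 40.2000 (exercise)
Node u (S = 82.5): continuation = e^(−0.04)·[0.4898·0.0000 + 0.5102·14.8532] = 7.2811; exercise value = 0.0000 ≤ continuation, so V_u = 7.2811
Node d (S = 33): continuation = e^(−0.04)·[0.4898·14.8532 + 0.5102·40.2000] = 26.6959; exercise value = 27.0000 > continuation, so V_d = 27.0000 (exercise)
Node 0 (S = 55): continuation = e^(−0.04)·[0.4898·7.2811 + 0.5102·27.0000] = 16.6619; exercise value = 5.0000 ≤ continuation, so V_0 = 16.6619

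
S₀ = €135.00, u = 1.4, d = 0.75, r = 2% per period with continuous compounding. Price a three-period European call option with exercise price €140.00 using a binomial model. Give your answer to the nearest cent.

€32.26

Risk-neutral probability p = (e^0.02 − 0.75)/(1.4 − 0.75) = 0.2702/0.6500 = 0.4157
Terminal stock prices: S_uuu = 370.4, S_uud = 198.4, S_udd = 106.3, S_ddd = 56.95
Terminal payoffs (S − K): max(230.4, 0) = 230.4, max(58.45, 0) = 58.45, max(-33.69, 0) = 0, max(-83.05, 0) = 0
Node uu (S = 264.6): V_uu = e^(−0.02)·[0.4157·230.4400 + 0.5843·58.4500] = 127.3722
Node ud (S = 141.8): V_ud = e^(−0.02)·[0.4157·58.4500 + 0.5843·0.0000] = 23.8162
Node dd (S = 75.94): V_dd = e^(−0.02)·[0.4157·0.0000 + 0.5843·0.0000] = 0.0000
Node u (S = 189): V_u = e^(−0.02)·[0.4157·127.3722 + 0.5843·23.8162] = 65.5399
Node d (S = 101.2): V_d = e^(−0.02)·[0.4157·23.8162 + 0.5843·0.0000] = 9.7042
Node 0 (S = 135): V_0 = e^(−0.02)·[0.4157·65.5399 + 0.5843·9.7042] = 32.2630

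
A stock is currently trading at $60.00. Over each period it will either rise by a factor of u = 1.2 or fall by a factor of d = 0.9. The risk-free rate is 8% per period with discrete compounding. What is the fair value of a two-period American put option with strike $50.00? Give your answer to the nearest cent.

Risk-neutral probability p = (1 + 0.08 − 0.9)/(1.2 − 0.9) = 0.1800/0.3000 = 0.6000
Terminal stock prices: S_uu = 86.4, S_ud = 64.8, S_dd = 48.6
Terminal payoffs (K − S): max(-36.4, 0) = 0, max(-14.8, 0) = 0, max(1.4, 0) = 1.4
Node u (S = 72): continuation = 1/1.08·[0.6000·0.0000 + 0.4000·0.0000] = 0.0000; exercise value = 0.0000 ≤ continuation, so V_u = 0.0000
Node d (S = 54): continuation = 1/1.08·[0.6000·0.0000 + 0.4000·1.4000] = 0.5185; exercise value = 0.0000 ≤ continuation, so V_d = 0.5185
Node 0 (S = 60): continuation = 1/1.08·[0.6000·0.0000 + 0.4000·0.5185] = 0.1920; exercise value = 0.0000 ≤ continuation, so V_0 = 0.1920

$0.19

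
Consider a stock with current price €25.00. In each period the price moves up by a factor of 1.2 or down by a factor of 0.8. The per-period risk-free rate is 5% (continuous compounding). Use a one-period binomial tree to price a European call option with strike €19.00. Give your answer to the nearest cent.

Risk-neutral probability p = (e^0.05 − 0.8)/(1.2 − 0.8) = 0.2513/0.4000 = 0.6282
Terminal stock prices: S_u = 30, S_d = 20
Terminal payoffs (S − K): max(11, 0) = 11, max(1, 0) = 1
Node 0 (S = 25): V_0 = e^(−0.05)·[0.6282·11.0000 + 0.3718·1.0000] = 6.9266

€6.93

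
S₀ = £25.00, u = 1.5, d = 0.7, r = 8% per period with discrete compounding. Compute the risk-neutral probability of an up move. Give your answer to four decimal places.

Risk-neutral probability p = (1 + 0.08 − 0.7)/(1.5 − 0.7) = 0.3800/0.8000 = 0.4750

p = 0.4750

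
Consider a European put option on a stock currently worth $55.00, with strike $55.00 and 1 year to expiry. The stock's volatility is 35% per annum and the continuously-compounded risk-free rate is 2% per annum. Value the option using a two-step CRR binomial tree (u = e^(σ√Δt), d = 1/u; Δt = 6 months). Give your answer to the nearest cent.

CRR parameters: u = e^(σ√Δt) = e^(0.35·√0.5) = 1.2808, d = 1/u = 0.7808
Per-period rate: rΔt = 0.02·0.5 = 0.01, so R = e^0.01 = 1.0101
Risk-neutral probability p = (e^0.01 − 0.7808)/(1.2808 − 0.7808) = 0.2293/0.5000 = 0.4585
Terminal stock prices: S_uu = 90.23, S_ud = 55, S_dd = 33.53
Terminal payoffs (K − S): max(-35.23, 0) = 0, max(0, 0) = 0, max(21.47, 0) = 21.47
Node u (S = 70.44): V_u = e^(−0.01)·[0.4585·0.0000 + 0.5415·0.0000] = 0.0000
Node d (S = 42.94): V_d = e^(−0.01)·[0.4585·0.0000 + 0.5415·21.4728] = 11.5109
Node 0 (S = 55): V_0 = e^(−0.01)·[0.4585·0.0000 + 0.5415·11.5109] = 6.1707

$6.17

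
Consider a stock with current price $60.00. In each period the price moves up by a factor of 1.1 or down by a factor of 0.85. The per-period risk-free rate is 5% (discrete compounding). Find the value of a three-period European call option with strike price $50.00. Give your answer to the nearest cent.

$17.09

Risk-neutral probability p = (1 + 0.05 − 0.85)/(1.1 − 0.85) = 0.2000/0.2500 = 0.8000
Terminal stock prices: S_uuu = 79.86, S_uud = 61.71, S_udd = 47.68, S_ddd = 36.85
Terminal payoffs (S − K): max(29.86, 0) = 29.86, max(11.71, 0) = 11.71, max(-2.315, 0) = 0, max(-13.15, 0) = 0
Node uu (S = 72.6): V_uu = 1/1.05·[0.8000·29.8600 + 0.2000·11.7100] = 24.9810
Node ud (S = 56.1): V_ud = 1/1.05·[0.8000·11.7100 + 0.2000·0.0000] = 8.9219
Node dd (S = 43.35): V_dd = 1/1.05·[0.8000·0.0000 + 0.2000·0.0000] = 0.0000
Node u (S = 66): V_u = 1/1.05·[0.8000·24.9810 + 0.2000·8.9219] = 20.7325
Node d (S = 51): V_d = 1/1.05·[0.8000·8.9219 + 0.2000·0.0000] = 6.7976
Node 0 (S = 60): V_0 = 1/1.05·[0.8000·20.7325 + 0.2000·6.7976] = 17.0910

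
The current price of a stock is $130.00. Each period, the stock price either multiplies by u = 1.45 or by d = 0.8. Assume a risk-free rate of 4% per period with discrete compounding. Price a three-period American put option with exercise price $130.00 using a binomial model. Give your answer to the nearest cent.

Risk-neutral probability p = (1 + 0.04 − 0.8)/(1.45 − 0.8) = 0.2400/0.6500 = 0.3692
Terminal stock prices: S_uuu = 396.3, S_uud = 218.7, S_udd = 120.6, S_ddd = 66.56
Terminal payoffs (K − S): max(-266.3, 0) = 0, max(-88.66, 0) = 0, max(9.36, 0) = 9.36, max(63.44, 0) = 63.44
Node uu (S = 273.3): continuation = 1/1.04·[0.3692·0.0000 + 0.6308·0.0000] = 0.0000; exercise value = 0.0000 ≤ continuation, so V_uu = 0.0000
Node ud (S = 150.8): continuation = 1/1.04·[0.3692·0.0000 + 0.6308·9.3600] = 5.6769; exercise value = 0.0000 ≤ continuation, so V_ud = 5.6769
Node dd (S = 83.2): continuation = 1/1.04·[0.3692·9.3600 + 0.6308·63.4400] = 41.8000; exercise value = 46.8000 > continuation, so V_dd = 46.8000 (exercise)
Node u (S = 188.5): continuation = 1/1.04·[0.3692·0.0000 + 0.6308·5.6769] = 3.4431; exercise value = 0.0000 ≤ continuation, so V_u = 3.4431
Node d (S = 104): continuation = 1/1.04·[0.3692·5.6769 + 0.6308·46.8000] = 30.4001; exercise value = 26.0000 ≤ continuation, so V_d = 30.4001
Node 0 (S = 130): continuation = 1/1.04·[0.3692·3.4431 + 0.6308·30.4001] = 19.6603; exercise value = 0.0000 ≤ continuation, so V_0 = 19.6603

$19.66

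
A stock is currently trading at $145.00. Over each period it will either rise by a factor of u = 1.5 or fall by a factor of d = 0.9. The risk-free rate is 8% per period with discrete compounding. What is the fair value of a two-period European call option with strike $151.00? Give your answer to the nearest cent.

Risk-neutral probability p = (1 + 0.08 − 0.9)/(1.5 − 0.9) = 0.1800/0.6000 = 0.3000
Terminal stock prices: S_uu = 326.2, S_ud = 195.8, S_dd = 117.5
Terminal payoffs (S − K): max(175.2, 0) = 175.2, max(44.75, 0) = 44.75, max(-33.55, 0) = 0
Node u (S = 217.5): V_u = 1/1.08·[0.3000·175.2500 + 0.7000·44.7500] = 77.6852
Node d (S = 130.5): V_d = 1/1.08·[0.3000·44.7500 + 0.7000·0.0000] = 12.4306
Node 0 (S = 145): V_0 = 1/1.08·[0.3000·77.6852 + 0.7000·12.4306] = 29.6361

$29.64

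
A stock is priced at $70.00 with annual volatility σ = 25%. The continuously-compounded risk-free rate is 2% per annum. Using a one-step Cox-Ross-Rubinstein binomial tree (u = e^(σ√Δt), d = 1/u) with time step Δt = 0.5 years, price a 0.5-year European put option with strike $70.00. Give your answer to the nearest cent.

CRR parameters: u = e^(σ√Δt) = e^(0.25·√0.5) = 1.1934, d = 1/u = 0.8380
Per-period rate: rΔt = 0.02·0.5 = 0.01, so R = e^0.01 = 1.0101
Risk-neutral probability p = (e^0.01 − 0.8380)/(1.1934 − 0.8380) = 0.1721/0.3554 = 0.4842
Terminal stock prices: S_u = 83.54, S_d = 58.66
Terminal payoffs (K − S): max(-13.54, 0) = 0, max(11.34, 0) = 11.34
Node 0 (S = 70): V_0 = e^(−0.01)·[0.4842·0.0000 + 0.5158·11.3423] = 5.7922

$5.79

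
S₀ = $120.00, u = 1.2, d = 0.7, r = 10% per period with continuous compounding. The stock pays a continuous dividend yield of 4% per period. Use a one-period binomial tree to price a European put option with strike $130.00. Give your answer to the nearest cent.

$11.50

Per-period risk-free factor R = e^0.1 = 1.1052; dividend-adjusted growth = e^(0.1−0.04) = 1.0618.
Risk-neutral probability p = (1.0618 − 0.7)/(1.2 − 0.7) = 0.3618/0.5000 = 0.7237
Terminal stock prices: S_u = 144, S_d = 84
Terminal payoffs (K − S): max(-14, 0) = 0, max(46, 0) = 46
Node 0 (S = 120): V_0 = e^(−0.1)·[0.7237·0.0000 + 0.2763·46.0000] = 11.5014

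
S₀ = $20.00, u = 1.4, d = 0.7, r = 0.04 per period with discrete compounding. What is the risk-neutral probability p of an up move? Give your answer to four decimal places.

p = 0.4857

Risk-neutral probability p = (1 + 0.04 − 0.7)/(1.4 − 0.7) = 0.3400/0.7000 = 0.4857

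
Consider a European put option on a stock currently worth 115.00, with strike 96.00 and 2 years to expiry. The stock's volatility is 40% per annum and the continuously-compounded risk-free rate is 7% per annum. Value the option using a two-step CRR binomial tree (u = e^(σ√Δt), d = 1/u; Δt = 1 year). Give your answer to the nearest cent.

CRR parameters: u = e^(σ√Δt) = e^(0.4·√1) = 1.4918, d = 1/u = 0.6703
Per-period rate: rΔt = 0.07·1 = 0.07, so R = e^0.07 = 1.0725
Risk-neutral probability p = (e^0.07 − 0.6703)/(1.4918 − 0.6703) = 0.4022/0.8215 = 0.4896
Terminal stock prices: S_uu = 255.9, S_ud = 115, S_dd = 51.67
Terminal payoffs (K − S): max(-159.9, 0) = 0, max(-19, 0) = 0, max(44.33, 0) = 44.33
Node u (S = 171.6): V_u = e^(−0.07)·[0.4896·0.0000 + 0.5104·0.0000] = 0.0000
Node d (S = 77.09): V_d = e^(−0.07)·[0.4896·0.0000 + 0.5104·44.3272] = 21.0961
Node 0 (S = 115): V_0 = e^(−0.07)·[0.4896·0.0000 + 0.5104·21.0961] = 10.0400

10.04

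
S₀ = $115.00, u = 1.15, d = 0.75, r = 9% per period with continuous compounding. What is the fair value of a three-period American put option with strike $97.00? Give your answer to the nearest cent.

$1.66

Risk-neutral probability p = (e^0.09 − 0.75)/(1.15 − 0.75) = 0.3442/0.4000 = 0.8604
Terminal stock prices: S_uuu = 174.9, S_uud = 114.1, S_udd = 74.39, S_ddd = 48.52
Terminal payoffs (K − S): max(-77.9, 0) = 0, max(-17.07, 0) = 0, max(22.61, 0) = 22.61, max(48.48, 0) = 48.48
Node uu (S = 152.1): continuation = e^(−0.09)·[0.8604·0.0000 + 0.1396·0.0000] = 0.0000; exercise value = 0.0000 ≤ continuation, so V_uu = 0.0000
Node ud (S = 99.19): continuation = e^(−0.09)·[0.8604·0.0000 + 0.1396·22.6094] = 2.8839; exercise value = 0.0000 ≤ continuation, so V_ud = 2.8839
Node dd (S = 64.69): continuation = e^(−0.09)·[0.8604·22.6094 + 0.1396·48.4844] = 23.9638; exercise value = 32.3125 > continuation, so V_dd = 32.3125 (exercise)
Node u (S = 132.2): continuation = e^(−0.09)·[0.8604·0.0000 + 0.1396·2.8839] = 0.3678; exercise value = 0.0000 ≤ continuation, so V_u = 0.3678
Node d (S = 86.25): continuation = e^(−0.09)·[0.8604·2.8839 + 0.1396·32.3125] = 6.3893; exercise value = 10.7500 > continuation, so V_d = 10.7500 (exercise)
Node 0 (S = 115): continuation = e^(−0.09)·[0.8604·0.3678 + 0.1396·10.7500] = 1.6605; exercise value = 0.0000 ≤ continuation, so V_0 = 1.6605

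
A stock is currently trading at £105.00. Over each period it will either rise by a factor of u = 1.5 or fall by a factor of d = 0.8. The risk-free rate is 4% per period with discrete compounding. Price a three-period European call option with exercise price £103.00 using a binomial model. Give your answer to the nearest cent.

Risk-neutral probability p = (1 + 0.04 − 0.8)/(1.5 − 0.8) = 0.2400/0.7000 = 0.3429
Terminal stock prices: S_uuu = 354.4, S_uud = 189, S_udd = 100.8, S_ddd = 53.76
Terminal payoffs (S − K): max(251.4, 0) = 251.4, max(86, 0) = 86, max(-2.2, 0) = 0, max(-49.24, 0) = 0
Node uu (S = 236.2): V_uu = 1/1.04·[0.3429·251.3750 + 0.6571·86.0000] = 137.2115
Node ud (S = 126): V_ud = 1/1.04·[0.3429·86.0000 + 0.6571·0.0000] = 28.3516
Node dd (S = 67.2): V_dd = 1/1.04·[0.3429·0.0000 + 0.6571·0.0000] = 0.0000
Node u (S = 157.5): V_u = 1/1.04·[0.3429·137.2115 + 0.6571·28.3516] = 63.1491
Node d (S = 84): V_d = 1/1.04·[0.3429·28.3516 + 0.6571·0.0000] = 9.3467
Node 0 (S = 105): V_0 = 1/1.04·[0.3429·63.1491 + 0.6571·9.3467] = 26.7243

£26.72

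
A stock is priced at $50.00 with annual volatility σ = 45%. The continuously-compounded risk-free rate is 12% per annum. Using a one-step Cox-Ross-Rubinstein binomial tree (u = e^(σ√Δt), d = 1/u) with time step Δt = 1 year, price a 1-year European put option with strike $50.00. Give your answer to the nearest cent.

CRR parameters: u = e^(σ√Δt) = e^(0.45·√1) = 1.5683, d = 1/u = 0.6376
Per-period rate: rΔt = 0.12·1 = 0.12, so R = e^0.12 = 1.1275
Risk-neutral probability p = (e^0.12 − 0.6376)/(1.5683 − 0.6376) = 0.4899/0.9307 = 0.5264
Terminal stock prices: S_u = 78.42, S_d = 31.88
Terminal payoffs (K − S): max(-28.42, 0) = 0, max(18.12, 0) = 18.12
Node 0 (S = 50): V_0 = e^(−0.12)·[0.5264·0.0000 + 0.4736·18.1186] = 7.6114

$7.61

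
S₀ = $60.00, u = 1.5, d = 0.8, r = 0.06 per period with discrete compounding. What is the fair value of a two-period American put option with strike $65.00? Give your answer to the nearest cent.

$10.08

Risk-neutral probability p = (1 + 0.06 − 0.8)/(1.5 − 0.8) = 0.2600/0.7000 = 0.3714
Terminal stock prices: S_uu = 135, S_ud = 72, S_dd = 38.4
Terminal payoffs (K − S): max(-70, 0) = 0, max(-7, 0) = 0, max(26.6, 0) = 26.6
Node u (S = 90): continuation = 1/1.06·[0.3714·0.0000 + 0.6286·0.0000] = 0.0000; exercise value = 0.0000 ≤ continuation, so V_u = 0.0000
Node d (S = 48): continuation = 1/1.06·[0.3714·0.0000 + 0.6286·26.6000] = 15.7736; exercise value = 17.0000 > continuation, so V_d = 17.0000 (exercise)
Node 0 (S = 60): continuation = 1/1.06·[0.3714·0.0000 + 0.6286·17.0000] = 10.0809; exercise value = 5.0000 ≤ continuation, so V_0 = 10.0809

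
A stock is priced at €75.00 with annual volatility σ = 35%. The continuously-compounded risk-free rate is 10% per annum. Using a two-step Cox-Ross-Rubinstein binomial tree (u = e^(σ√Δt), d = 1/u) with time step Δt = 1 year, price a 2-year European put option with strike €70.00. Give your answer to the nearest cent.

€5.18

CRR parameters: u = e^(σ√Δt) = e^(0.35·√1) = 1.4191, d = 1/u = 0.7047
Per-period rate: rΔt = 0.1·1 = 0.1, so R = e^0.1 = 1.1052
Risk-neutral probability p = (e^0.1 − 0.7047)/(1.4191 − 0.7047) = 0.4005/0.7144 = 0.5606
Terminal stock prices: S_uu = 151, S_ud = 75, S_dd = 37.24
Terminal payoffs (K − S): max(-81.03, 0) = 0, max(-5, 0) = 0, max(32.76, 0) = 32.76
Node u (S = 106.4): V_u = e^(−0.1)·[0.5606·0.0000 + 0.4394·0.0000] = 0.0000
Node d (S = 52.85): V_d = e^(−0.1)·[0.5606·0.0000 + 0.4394·32.7561] = 13.0233
Node 0 (S = 75): V_0 = e^(−0.1)·[0.5606·0.0000 + 0.4394·13.0233] = 5.1778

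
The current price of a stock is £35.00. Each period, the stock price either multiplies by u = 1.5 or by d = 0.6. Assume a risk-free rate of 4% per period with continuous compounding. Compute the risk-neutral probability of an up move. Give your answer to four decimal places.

p = 0.4898

Risk-neutral probability p = (e^0.04 − 0.6)/(1.5 − 0.6) = 0.4408/0.9000 = 0.4898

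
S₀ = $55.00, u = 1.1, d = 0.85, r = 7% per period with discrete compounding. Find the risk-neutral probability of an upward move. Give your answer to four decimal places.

Risk-neutral probability p = (1 + 0.07 − 0.85)/(1.1 − 0.85) = 0.2200/0.2500 = 0.8800

p = 0.8800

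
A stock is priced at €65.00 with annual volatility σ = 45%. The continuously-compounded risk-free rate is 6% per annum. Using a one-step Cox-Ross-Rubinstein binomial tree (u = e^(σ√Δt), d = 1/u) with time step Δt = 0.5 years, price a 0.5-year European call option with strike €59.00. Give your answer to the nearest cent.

CRR parameters: u = e^(σ√Δt) = e^(0.45·√0.5) = 1.3746, d = 1/u = 0.7275
Per-period rate: rΔt = 0.06·0.5 = 0.03, so R = e^0.03 = 1.0305
Risk-neutral probability p = (e^0.03 − 0.7275)/(1.3746 − 0.7275) = 0.3030/0.6472 = 0.4682
Terminal stock prices: S_u = 89.35, S_d = 47.28
Terminal payoffs (S − K): max(30.35, 0) = 30.35, max(-11.72, 0) = 0
Node 0 (S = 65): V_0 = e^(−0.03)·[0.4682·30.3522 + 0.5318·0.0000] = 13.7900

€13.79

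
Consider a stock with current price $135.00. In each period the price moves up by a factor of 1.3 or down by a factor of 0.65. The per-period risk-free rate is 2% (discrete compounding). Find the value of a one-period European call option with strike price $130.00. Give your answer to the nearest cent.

$25.39

Risk-neutral probability p = (1 + 0.02 − 0.65)/(1.3 − 0.65) = 0.3700/0.6500 = 0.5692
Terminal stock prices: S_u = 175.5, S_d = 87.75
Terminal payoffs (S − K): max(45.5, 0) = 45.5, max(-42.25, 0) = 0
Node 0 (S = 135): V_0 = 1/1.02·[0.5692·45.5000 + 0.4308·0.0000] = 25.3922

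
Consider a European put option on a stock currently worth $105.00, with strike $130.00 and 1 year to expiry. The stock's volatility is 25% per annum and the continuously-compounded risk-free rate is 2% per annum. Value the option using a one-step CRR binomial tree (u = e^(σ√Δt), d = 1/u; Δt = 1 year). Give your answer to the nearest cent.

$24.68

CRR parameters: u = e^(σ√Δt) = e^(0.25·√1) = 1.2840, d = 1/u = 0.7788
Per-period rate: rΔt = 0.02·1 = 0.02, so R = e^0.02 = 1.0202
Risk-neutral probability p = (e^0.02 − 0.7788)/(1.2840 − 0.7788) = 0.2414/0.5052 = 0.4778
Terminal stock prices: S_u = 134.8, S_d = 81.77
Terminal payoffs (K − S): max(-4.823, 0) = 0, max(48.23, 0) = 48.23
Node 0 (S = 105): V_0 = e^(−0.02)·[0.4778·0.0000 + 0.5222·48.2259] = 24.6845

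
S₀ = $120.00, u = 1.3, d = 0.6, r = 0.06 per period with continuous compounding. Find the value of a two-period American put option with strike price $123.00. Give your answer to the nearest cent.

Risk-neutral probability p = (e^0.06 − 0.6)/(1.3 − 0.6) = 0.4618/0.7000 = 0.6598
Terminal stock prices: S_uu = 202.8, S_ud = 93.6, S_dd = 43.2
Terminal payoffs (K − S): max(-79.8, 0) = 0, max(29.4, 0) = 29.4, max(79.8, 0) = 79.8
Node u (S = 156): continuation = e^(−0.06)·[0.6598·0.0000 + 0.3402·29.4000] = 9.4203; exercise value = 0.0000 ≤ continuation, so V_u = 9.4203
Node d (S = 72): continuation = e^(−0.06)·[0.6598·29.4000 + 0.3402·79.8000] = 43.8370; exercise value = 51.0000 > continuation, so V_d = 51.0000 (exercise)
Node 0 (S = 120): continuation = e^(−0.06)·[0.6598·9.4203 + 0.3402·51.0000] = 22.1947; exercise value = 3.0000 ≤ continuation, so V_0 = 22.1947

$22.19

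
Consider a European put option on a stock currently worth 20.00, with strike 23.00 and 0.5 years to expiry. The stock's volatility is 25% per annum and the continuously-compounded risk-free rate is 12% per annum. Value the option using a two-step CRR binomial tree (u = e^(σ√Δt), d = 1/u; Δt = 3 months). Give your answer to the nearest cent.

CRR parameters: u = e^(σ√Δt) = e^(0.25·√0.25) = 1.1331, d = 1/u = 0.8825
Per-period rate: rΔt = 0.12·0.25 = 0.03, so R = e^0.03 = 1.0305
Risk-neutral probability p = (e^0.03 − 0.8825)/(1.1331 − 0.8825) = 0.1480/0.2507 = 0.5903
Terminal stock prices: S_uu = 25.68, S_ud = 20, S_dd = 15.58
Terminal payoffs (K − S): max(-2.681, 0) = 0, max(3, 0) = 3, max(7.424, 0) = 7.424
Node u (S = 22.66): V_u = e^(−0.03)·[0.5903·0.0000 + 0.4097·3.0000] = 1.1928
Node d (S = 17.65): V_d = e^(−0.03)·[0.5903·3.0000 + 0.4097·7.4240] = 4.6703
Node 0 (S = 20): V_0 = e^(−0.03)·[0.5903·1.1928 + 0.4097·4.6703] = 2.5402

2.54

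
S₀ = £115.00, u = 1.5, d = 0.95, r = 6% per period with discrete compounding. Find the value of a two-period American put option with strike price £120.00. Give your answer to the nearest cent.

£9.23

Risk-neutral probability p = (1 + 0.06 − 0.95)/(1.5 − 0.95) = 0.1100/0.5500 = 0.2000
Terminal stock prices: S_uu = 258.8, S_ud = 163.9, S_dd = 103.8
Terminal payoffs (K − S): max(-138.8, 0) = 0, max(-43.88, 0) = 0, max(16.21, 0) = 16.21
Node u (S = 172.5): continuation = 1/1.06·[0.2000·0.0000 + 0.8000·0.0000] = 0.0000; exercise value = 0.0000 ≤ continuation, so V_u = 0.0000
Node d (S = 109.2): continuation = 1/1.06·[0.2000·0.0000 + 0.8000·16.2125] = 12.2358; exercise value = 10.7500 ≤ continuation, so V_d = 12.2358
Node 0 (S = 115): continuation = 1/1.06·[0.2000·0.0000 + 0.8000·12.2358] = 9.2346; exercise value = 5.0000 ≤ continuation, so V_0 = 9.2346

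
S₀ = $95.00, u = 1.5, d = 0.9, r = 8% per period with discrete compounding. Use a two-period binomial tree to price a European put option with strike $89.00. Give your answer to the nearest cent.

$5.06

Risk-neutral probability p = (1 + 0.08 − 0.9)/(1.5 − 0.9) = 0.1800/0.6000 = 0.3000
Terminal stock prices: S_uu = 213.8, S_ud = 128.2, S_dd = 76.95
Terminal payoffs (K − S): max(-124.8, 0) = 0, max(-39.25, 0) = 0, max(12.05, 0) = 12.05
Node u (S = 142.5): V_u = 1/1.08·[0.3000·0.0000 + 0.7000·0.0000] = 0.0000
Node d (S = 85.5): V_d = 1/1.08·[0.3000·0.0000 + 0.7000·12.0500] = 7.8102
Node 0 (S = 95): V_0 = 1/1.08·[0.3000·0.0000 + 0.7000·7.8102] = 5.0622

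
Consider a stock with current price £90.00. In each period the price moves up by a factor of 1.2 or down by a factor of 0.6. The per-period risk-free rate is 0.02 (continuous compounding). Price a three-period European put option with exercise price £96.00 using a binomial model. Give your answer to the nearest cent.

£19.66

Risk-neutral probability p = (e^0.02 − 0.6)/(1.2 − 0.6) = 0.4202/0.6000 = 0.7003
Terminal stock prices: S_uuu = 155.5, S_uud = 77.76, S_udd = 38.88, S_ddd = 19.44
Terminal payoffs (K − S): max(-59.52, 0) = 0, max(18.24, 0) = 18.24, max(57.12, 0) = 57.12, max(76.56, 0) = 76.56
Node uu (S = 129.6): V_uu = e^(−0.02)·[0.7003·0.0000 + 0.2997·18.2400] = 5.3576
Node ud (S = 64.8): V_ud = e^(−0.02)·[0.7003·18.2400 + 0.2997·57.1200] = 29.2991
Node dd (S = 32.4): V_dd = e^(−0.02)·[0.7003·57.1200 + 0.2997·76.5600] = 61.6991
Node u (S = 108): V_u = e^(−0.02)·[0.7003·5.3576 + 0.2997·29.2991] = 12.2839
Node d (S = 54): V_d = e^(−0.02)·[0.7003·29.2991 + 0.2997·61.6991] = 38.2358
Node 0 (S = 90): V_0 = e^(−0.02)·[0.7003·12.2839 + 0.2997·38.2358] = 19.6635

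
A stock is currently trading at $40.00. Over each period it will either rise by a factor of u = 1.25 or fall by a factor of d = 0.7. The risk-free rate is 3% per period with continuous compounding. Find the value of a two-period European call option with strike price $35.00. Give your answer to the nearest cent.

Risk-neutral probability p = (e^0.03 − 0.7)/(1.25 − 0.7) = 0.3305/0.5500 = 0.6008
Terminal stock prices: S_uu = 62.5, S_ud = 35, S_dd = 19.6
Terminal payoffs (S − K): max(27.5, 0) = 27.5, max(0, 0) = 0, max(-15.4, 0) = 0
Node u (S = 50): V_u = e^(−0.03)·[0.6008·27.5000 + 0.3992·0.0000] = 16.0344
Node d (S = 28): V_d = e^(−0.03)·[0.6008·0.0000 + 0.3992·0.0000] = 0.0000
Node 0 (S = 40): V_0 = e^(−0.03)·[0.6008·16.0344 + 0.3992·0.0000] = 9.3492

$9.35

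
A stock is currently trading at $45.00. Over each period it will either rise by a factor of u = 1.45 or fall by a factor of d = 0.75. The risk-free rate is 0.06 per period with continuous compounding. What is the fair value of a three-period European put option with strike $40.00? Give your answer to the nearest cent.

$4.12

Risk-neutral probability p = (e^0.06 − 0.75)/(1.45 − 0.75) = 0.3118/0.7000 = 0.4455
Terminal stock prices: S_uuu = 137.2, S_uud = 70.96, S_udd = 36.7, S_ddd = 18.98
Terminal payoffs (K − S): max(-97.19, 0) = 0, max(-30.96, 0) = 0, max(3.297, 0) = 3.297, max(21.02, 0) = 21.02
Node uu (S = 94.61): V_uu = e^(−0.06)·[0.4455·0.0000 + 0.5545·0.0000] = 0.0000
Node ud (S = 48.94): V_ud = e^(−0.06)·[0.4455·0.0000 + 0.5545·3.2969] = 1.7217
Node dd (S = 25.31): V_dd = e^(−0.06)·[0.4455·3.2969 + 0.5545·21.0156] = 12.3581
Node u (S = 65.25): V_u = e^(−0.06)·[0.4455·0.0000 + 0.5545·1.7217] = 0.8991
Node d (S = 33.75): V_d = e^(−0.06)·[0.4455·1.7217 + 0.5545·12.3581] = 7.1760
Node 0 (S = 45): V_0 = e^(−0.06)·[0.4455·0.8991 + 0.5545·7.1760] = 4.1247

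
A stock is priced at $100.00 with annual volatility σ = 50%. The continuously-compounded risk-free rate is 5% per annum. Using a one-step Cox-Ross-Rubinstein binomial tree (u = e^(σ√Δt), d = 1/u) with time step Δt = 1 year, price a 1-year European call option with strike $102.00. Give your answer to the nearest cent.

$25.52

CRR parameters: u = e^(σ√Δt) = e^(0.5·√1) = 1.6487, d = 1/u = 0.6065
Per-period rate: rΔt = 0.05·1 = 0.05, so R = e^0.05 = 1.0513
Risk-neutral probability p = (e^0.05 − 0.6065)/(1.6487 − 0.6065) = 0.4447/1.0422 = 0.4267
Terminal stock prices: S_u = 164.9, S_d = 60.65
Terminal payoffs (S − K): max(62.87, 0) = 62.87, max(-41.35, 0) = 0
Node 0 (S = 100): V_0 = e^(−0.05)·[0.4267·62.8721 + 0.5733·0.0000] = 25.5213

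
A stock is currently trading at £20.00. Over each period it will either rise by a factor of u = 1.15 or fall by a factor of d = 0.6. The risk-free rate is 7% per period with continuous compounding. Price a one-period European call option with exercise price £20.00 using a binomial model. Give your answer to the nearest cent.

Risk-neutral probability p = (e^0.07 − 0.6)/(1.15 − 0.6) = 0.4725/0.5500 = 0.8591
Terminal stock prices: S_u = 23, S_d = 12
Terminal payoffs (S − K): max(3, 0) = 3, max(-8, 0) = 0
Node 0 (S = 20): V_0 = e^(−0.07)·[0.8591·3.0000 + 0.1409·0.0000] = 2.4031

£2.40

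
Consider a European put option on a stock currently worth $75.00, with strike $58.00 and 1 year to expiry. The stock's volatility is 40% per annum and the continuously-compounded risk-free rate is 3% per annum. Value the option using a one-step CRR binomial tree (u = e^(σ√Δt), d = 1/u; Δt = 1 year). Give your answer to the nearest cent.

CRR parameters: u = e^(σ√Δt) = e^(0.4·√1) = 1.4918, d = 1/u = 0.6703
Per-period rate: rΔt = 0.03·1 = 0.03, so R = e^0.03 = 1.0305
Risk-neutral probability p = (e^0.03 − 0.6703)/(1.4918 − 0.6703) = 0.3601/0.8215 = 0.4384
Terminal stock prices: S_u = 111.9, S_d = 50.27
Terminal payoffs (K − S): max(-53.89, 0) = 0, max(7.726, 0) = 7.726
Node 0 (S = 75): V_0 = e^(−0.03)·[0.4384·0.0000 + 0.5616·7.7260] = 4.2108

$4.21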